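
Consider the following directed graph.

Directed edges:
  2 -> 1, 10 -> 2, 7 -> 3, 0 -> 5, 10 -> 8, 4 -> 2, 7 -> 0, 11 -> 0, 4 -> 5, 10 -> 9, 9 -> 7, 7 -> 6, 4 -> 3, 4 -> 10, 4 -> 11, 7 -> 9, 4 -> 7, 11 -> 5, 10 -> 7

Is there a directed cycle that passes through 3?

No

3 lies on a cycle iff there is a path from 3 back to itself.
Exploring from 3, it never reaches itself; equivalently, its strongly connected component is a singleton.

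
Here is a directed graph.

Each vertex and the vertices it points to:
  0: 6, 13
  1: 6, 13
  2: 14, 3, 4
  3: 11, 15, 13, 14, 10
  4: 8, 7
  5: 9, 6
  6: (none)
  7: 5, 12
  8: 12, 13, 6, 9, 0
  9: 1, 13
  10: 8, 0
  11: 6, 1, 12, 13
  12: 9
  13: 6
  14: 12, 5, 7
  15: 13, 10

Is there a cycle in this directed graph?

No

DFS with white/gray/black marking, starting from 2:
2 gray
  14 gray
    12 gray
      9 gray
        1 gray
          6 gray
          6 black
          13 gray
            13→6: 6 black — skip
          13 black
        1 black
        9→13: 13 black — skip
      9 black
    12 black
    5 gray
      5→9: 9 black — skip
      5→6: 6 black — skip
    5 black
    7 gray
      7→5: 5 black — skip
      7→12: 12 black — skip
    7 black
  14 black
  3 gray
    11 gray
      11→6: 6 black — skip
      11→1: 1 black — skip
      11→12: 12 black — skip
      11→13: 13 black — skip
    11 black
    15 gray
      15→13: 13 black — skip
      10 gray
        8 gray
          8→12: 12 black — skip
          8→13: 13 black — skip
          8→6: 6 black — skip
          8→9: 9 black — skip
          0 gray
            0→6: 6 black — skip
            0→13: 13 black — skip
          0 black
        8 black
        10→0: 0 black — skip
      10 black
    15 black
    3→13: 13 black — skip
    3→14: 14 black — skip
    3→10: 10 black — skip
  3 black
  4 gray
    4→8: 8 black — skip
    4→7: 7 black — skip
  4 black
2 black
Every edge goes to a white or black vertex — no back edge, so the graph is acyclic.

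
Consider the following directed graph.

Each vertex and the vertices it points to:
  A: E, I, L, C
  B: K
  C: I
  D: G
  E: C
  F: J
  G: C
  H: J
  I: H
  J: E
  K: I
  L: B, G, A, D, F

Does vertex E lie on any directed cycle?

Yes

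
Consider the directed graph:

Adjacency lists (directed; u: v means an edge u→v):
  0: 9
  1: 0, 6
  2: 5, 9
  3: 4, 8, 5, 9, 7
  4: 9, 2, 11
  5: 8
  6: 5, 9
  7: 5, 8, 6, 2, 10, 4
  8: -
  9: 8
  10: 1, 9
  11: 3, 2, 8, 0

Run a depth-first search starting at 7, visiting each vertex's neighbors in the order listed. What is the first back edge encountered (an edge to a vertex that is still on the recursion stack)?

3→4

DFS from 7 (visiting each vertex's neighbors in the order listed); mark gray on enter, black on exit:
7 gray
  5 gray
    8 gray
    8 black
  5 black
  7→8: 8 black — skip
  6 gray
    6→5: 5 black — skip
    9 gray
      9→8: 8 black — skip
    9 black
  6 black
  2 gray
    2→5: 5 black — skip
    2→9: 9 black — skip
  2 black
  10 gray
    1 gray
      0 gray
        0→9: 9 black — skip
      0 black
      1→6: 6 black — skip
    1 black
    10→9: 9 black — skip
  10 black
  4 gray
    4→9: 9 black — skip
    4→2: 2 black — skip
    11 gray
      3 gray
        3→4: 4 is gray → back edge
First back edge: 3 → 4.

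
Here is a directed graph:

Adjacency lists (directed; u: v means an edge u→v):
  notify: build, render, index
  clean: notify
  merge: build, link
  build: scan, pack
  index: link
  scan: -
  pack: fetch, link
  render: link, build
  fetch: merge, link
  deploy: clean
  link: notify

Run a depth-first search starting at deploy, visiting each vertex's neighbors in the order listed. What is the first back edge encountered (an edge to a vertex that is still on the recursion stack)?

DFS from deploy (visiting each vertex's neighbors in the order listed); mark gray on enter, black on exit:
deploy gray
  clean gray
    notify gray
      build gray
        scan gray
        scan black
        pack gray
          fetch gray
            merge gray
              merge→build: build is gray → back edge
First back edge: merge → build.

merge→build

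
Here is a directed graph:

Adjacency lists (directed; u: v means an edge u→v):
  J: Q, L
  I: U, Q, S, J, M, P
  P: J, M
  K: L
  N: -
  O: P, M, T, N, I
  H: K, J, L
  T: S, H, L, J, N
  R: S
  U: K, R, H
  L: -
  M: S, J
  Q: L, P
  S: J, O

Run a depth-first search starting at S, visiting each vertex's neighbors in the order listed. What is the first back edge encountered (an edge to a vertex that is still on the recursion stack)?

P->J

DFS from S (visiting each vertex's neighbors in the order listed); mark gray on enter, black on exit:
S gray
  J gray
    Q gray
      L gray
      L black
      P gray
        P→J: J is gray → back edge
First back edge: P → J.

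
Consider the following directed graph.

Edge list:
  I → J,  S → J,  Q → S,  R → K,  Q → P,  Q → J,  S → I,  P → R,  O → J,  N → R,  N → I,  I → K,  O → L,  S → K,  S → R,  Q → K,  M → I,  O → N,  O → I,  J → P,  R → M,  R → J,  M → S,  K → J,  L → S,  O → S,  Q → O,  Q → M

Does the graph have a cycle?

DFS with white/gray/black marking, starting from S:
S gray
  J gray
    P gray
      R gray
        K gray
          K→J: J is gray → back edge
Back edge found, so a cycle exists: J → P → R → K → J.

Yes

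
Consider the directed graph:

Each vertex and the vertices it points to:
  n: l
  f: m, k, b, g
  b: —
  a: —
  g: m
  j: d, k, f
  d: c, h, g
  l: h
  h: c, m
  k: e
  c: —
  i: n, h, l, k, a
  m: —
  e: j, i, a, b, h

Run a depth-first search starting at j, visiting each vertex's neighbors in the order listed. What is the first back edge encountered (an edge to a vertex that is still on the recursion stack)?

DFS from j (visiting each vertex's neighbors in the order listed); mark gray on enter, black on exit:
j gray
  d gray
    c gray
    c black
    h gray
      h→c: c black — skip
      m gray
      m black
    h black
    g gray
      g→m: m black — skip
    g black
  d black
  k gray
    e gray
      e→j: j is gray → back edge
First back edge: e → j.

e→j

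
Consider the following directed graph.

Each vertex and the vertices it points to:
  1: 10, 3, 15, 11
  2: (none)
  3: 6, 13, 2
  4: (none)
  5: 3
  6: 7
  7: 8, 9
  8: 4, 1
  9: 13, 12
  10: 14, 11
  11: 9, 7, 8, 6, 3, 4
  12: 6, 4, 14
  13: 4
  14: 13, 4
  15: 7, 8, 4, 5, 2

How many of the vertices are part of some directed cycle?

A vertex is on a directed cycle iff it belongs to a strongly connected component of size ≥ 2 (or has a self-loop).
The vertices on cycles are {1, 3, 5, 6, 7, 8, 9, 10, 11, 12, 15} — 11 in total.

11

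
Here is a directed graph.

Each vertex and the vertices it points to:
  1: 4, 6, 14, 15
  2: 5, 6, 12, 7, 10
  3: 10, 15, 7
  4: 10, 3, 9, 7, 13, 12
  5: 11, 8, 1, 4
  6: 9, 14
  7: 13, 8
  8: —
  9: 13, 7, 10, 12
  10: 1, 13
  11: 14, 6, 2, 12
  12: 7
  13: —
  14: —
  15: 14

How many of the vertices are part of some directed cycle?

9

A vertex is on a directed cycle iff it belongs to a strongly connected component of size ≥ 2 (or has a self-loop).
The vertices on cycles are {1, 2, 3, 4, 5, 6, 9, 10, 11} — 9 in total.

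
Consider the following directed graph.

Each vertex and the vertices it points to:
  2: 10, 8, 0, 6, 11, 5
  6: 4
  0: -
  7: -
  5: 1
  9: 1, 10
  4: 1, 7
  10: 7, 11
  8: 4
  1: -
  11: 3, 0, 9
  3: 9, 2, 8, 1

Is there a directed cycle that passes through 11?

Yes

11 is on a cycle iff 11 can reach itself via ≥1 edge.
11 → 3 → 2 → 11 — yes.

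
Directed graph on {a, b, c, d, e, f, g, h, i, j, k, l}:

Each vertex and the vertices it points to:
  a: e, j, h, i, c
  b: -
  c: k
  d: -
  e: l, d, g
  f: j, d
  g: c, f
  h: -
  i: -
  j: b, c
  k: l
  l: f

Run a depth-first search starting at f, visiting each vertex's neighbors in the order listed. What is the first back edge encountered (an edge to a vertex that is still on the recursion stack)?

DFS from f (visiting each vertex's neighbors in the order listed); mark gray on enter, black on exit:
f gray
  j gray
    b gray
    b black
    c gray
      k gray
        l gray
          l→f: f is gray → back edge
First back edge: l → f.

l→f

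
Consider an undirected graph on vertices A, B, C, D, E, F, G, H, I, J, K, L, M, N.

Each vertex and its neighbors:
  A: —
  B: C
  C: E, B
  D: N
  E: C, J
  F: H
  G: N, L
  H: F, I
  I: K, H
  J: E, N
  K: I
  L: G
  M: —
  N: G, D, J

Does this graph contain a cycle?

DFS, tracking each vertex's parent; an edge to a visited non-parent vertex closes a cycle.
Start from B:
visit B (parent –)
  visit C (parent B)
    visit E (parent C)
      E–C: parent, skip
      visit J (parent E)
        J–E: parent, skip
        visit N (parent J)
          visit G (parent N)
            G–N: parent, skip
            visit L (parent G)
              L–G: parent, skip
          visit D (parent N)
            D–N: parent, skip
          N–J: parent, skip
    C–B: parent, skip
visit A (parent –)
visit F (parent –)
  visit H (parent F)
    H–F: parent, skip
    visit I (parent H)
      visit K (parent I)
        K–I: parent, skip
      I–H: parent, skip
visit M (parent –)
No non-parent visited neighbor found — the graph is a forest.

No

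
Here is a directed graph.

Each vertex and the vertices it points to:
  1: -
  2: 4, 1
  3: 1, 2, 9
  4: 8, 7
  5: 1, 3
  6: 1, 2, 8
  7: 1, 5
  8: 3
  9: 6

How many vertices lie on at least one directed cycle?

A vertex is on a directed cycle iff it belongs to a strongly connected component of size ≥ 2 (or has a self-loop).
The vertices on cycles are {2, 3, 4, 5, 6, 7, 8, 9} — 8 in total.

8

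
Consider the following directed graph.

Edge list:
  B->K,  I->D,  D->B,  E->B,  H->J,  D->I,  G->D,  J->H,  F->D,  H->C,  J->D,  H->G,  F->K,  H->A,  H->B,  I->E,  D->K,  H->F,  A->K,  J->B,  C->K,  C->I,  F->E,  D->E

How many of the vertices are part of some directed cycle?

A vertex is on a directed cycle iff it belongs to a strongly connected component of size ≥ 2 (or has a self-loop).
The vertices on cycles are {D, H, I, J} — 4 in total.

4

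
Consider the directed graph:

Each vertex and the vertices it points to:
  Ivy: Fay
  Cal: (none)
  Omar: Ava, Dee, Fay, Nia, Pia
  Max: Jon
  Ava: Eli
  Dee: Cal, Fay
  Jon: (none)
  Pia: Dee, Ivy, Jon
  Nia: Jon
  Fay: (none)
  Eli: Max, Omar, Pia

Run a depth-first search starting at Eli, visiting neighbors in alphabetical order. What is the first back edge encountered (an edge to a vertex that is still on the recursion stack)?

Ava→Eli

DFS from Eli (visiting neighbors in alphabetical order); mark gray on enter, black on exit:
Eli gray
  Max gray
    Jon gray
    Jon black
  Max black
  Omar gray
    Ava gray
      Ava→Eli: Eli is gray → back edge
First back edge: Ava → Eli.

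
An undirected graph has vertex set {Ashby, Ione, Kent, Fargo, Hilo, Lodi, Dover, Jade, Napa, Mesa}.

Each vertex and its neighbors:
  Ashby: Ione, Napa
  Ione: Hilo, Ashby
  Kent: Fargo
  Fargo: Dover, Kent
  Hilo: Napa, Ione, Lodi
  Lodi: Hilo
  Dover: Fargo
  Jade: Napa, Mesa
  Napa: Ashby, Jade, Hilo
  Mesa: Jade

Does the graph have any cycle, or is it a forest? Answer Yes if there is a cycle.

Yes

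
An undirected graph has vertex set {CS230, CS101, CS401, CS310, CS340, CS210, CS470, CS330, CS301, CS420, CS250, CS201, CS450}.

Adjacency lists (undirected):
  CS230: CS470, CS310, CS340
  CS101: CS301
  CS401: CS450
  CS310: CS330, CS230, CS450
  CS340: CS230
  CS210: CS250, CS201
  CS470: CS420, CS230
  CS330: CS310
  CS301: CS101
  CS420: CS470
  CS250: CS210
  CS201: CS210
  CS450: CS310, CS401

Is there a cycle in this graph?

No

DFS, tracking each vertex's parent; an edge to a visited non-parent vertex closes a cycle.
Start from CS101:
visit CS101 (parent –)
  visit CS301 (parent CS101)
    CS301–CS101: parent, skip
visit CS230 (parent –)
  visit CS470 (parent CS230)
    visit CS420 (parent CS470)
      CS420–CS470: parent, skip
    CS470–CS230: parent, skip
  visit CS310 (parent CS230)
    visit CS330 (parent CS310)
      CS330–CS310: parent, skip
    CS310–CS230: parent, skip
    visit CS450 (parent CS310)
      CS450–CS310: parent, skip
      visit CS401 (parent CS450)
        CS401–CS450: parent, skip
  visit CS340 (parent CS230)
    CS340–CS230: parent, skip
visit CS210 (parent –)
  visit CS250 (parent CS210)
    CS250–CS210: parent, skip
  visit CS201 (parent CS210)
    CS201–CS210: parent, skip
No non-parent visited neighbor found — the graph is a forest.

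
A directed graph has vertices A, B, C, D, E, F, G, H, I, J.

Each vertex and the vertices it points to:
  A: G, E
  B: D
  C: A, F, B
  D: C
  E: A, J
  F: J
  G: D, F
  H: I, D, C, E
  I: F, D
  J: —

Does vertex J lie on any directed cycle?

No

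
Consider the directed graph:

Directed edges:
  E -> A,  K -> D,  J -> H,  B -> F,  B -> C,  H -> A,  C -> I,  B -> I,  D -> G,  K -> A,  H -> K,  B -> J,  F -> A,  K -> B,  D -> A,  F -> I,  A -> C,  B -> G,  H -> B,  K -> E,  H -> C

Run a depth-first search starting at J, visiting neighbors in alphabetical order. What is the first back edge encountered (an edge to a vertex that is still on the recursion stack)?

B->J

DFS from J (visiting neighbors in alphabetical order); mark gray on enter, black on exit:
J gray
  H gray
    A gray
      C gray
        I gray
        I black
      C black
    A black
    B gray
      B→C: C black — skip
      F gray
        F→A: A black — skip
        F→I: I black — skip
      F black
      G gray
      G black
      B→I: I black — skip
      B→J: J is gray → back edge
First back edge: B → J.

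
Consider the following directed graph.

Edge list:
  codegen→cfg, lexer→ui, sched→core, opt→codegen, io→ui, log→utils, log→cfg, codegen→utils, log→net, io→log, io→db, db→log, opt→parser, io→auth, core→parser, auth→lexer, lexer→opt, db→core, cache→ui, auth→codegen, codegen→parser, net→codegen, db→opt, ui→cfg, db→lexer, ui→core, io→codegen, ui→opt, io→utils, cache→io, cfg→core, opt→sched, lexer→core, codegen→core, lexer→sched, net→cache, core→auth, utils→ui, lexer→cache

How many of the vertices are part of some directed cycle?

14

A vertex is on a directed cycle iff it belongs to a strongly connected component of size ≥ 2 (or has a self-loop).
The vertices on cycles are {db, io, ui, cfg, log, net, opt, auth, core, cache, lexer, sched, utils, codegen} — 14 in total.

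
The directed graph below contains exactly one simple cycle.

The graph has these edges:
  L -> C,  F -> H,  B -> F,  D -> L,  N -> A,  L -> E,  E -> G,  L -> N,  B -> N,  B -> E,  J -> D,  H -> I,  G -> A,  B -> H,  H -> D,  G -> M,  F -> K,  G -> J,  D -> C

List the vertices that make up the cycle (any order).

DFS with gray/black marking from E:
E gray
  G gray
    M gray
    M black
    A gray
    A black
    J gray
      D gray
        C gray
        C black
        L gray
          L→C: C black — skip
          L→E: E is gray → back edge
Back edge closes the cycle E → G → J → D → L → E; its vertices are {D, E, G, J, L}.

D, E, G, J, L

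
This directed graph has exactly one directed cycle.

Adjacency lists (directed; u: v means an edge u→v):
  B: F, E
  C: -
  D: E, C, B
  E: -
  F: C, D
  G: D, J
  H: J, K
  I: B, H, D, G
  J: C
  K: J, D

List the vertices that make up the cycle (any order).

DFS with gray/black marking from D:
D gray
  E gray
  E black
  C gray
  C black
  B gray
    F gray
      F→C: C black — skip
      F→D: D is gray → back edge
Back edge closes the cycle D → B → F → D; its vertices are {B, D, F}.

B, D, F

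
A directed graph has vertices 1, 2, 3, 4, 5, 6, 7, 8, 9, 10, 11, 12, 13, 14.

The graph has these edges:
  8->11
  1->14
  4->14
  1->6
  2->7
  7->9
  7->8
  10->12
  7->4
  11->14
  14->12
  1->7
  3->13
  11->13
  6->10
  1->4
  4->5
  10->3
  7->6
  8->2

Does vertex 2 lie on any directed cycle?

Yes

2 is on a cycle iff 2 can reach itself via ≥1 edge.
2 → 7 → 8 → 2 — yes.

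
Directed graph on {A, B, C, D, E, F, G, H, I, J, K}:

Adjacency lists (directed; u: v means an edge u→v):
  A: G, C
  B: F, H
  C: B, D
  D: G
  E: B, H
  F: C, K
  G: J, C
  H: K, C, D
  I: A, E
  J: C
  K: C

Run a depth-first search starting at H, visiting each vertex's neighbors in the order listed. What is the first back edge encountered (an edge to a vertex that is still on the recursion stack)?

DFS from H (visiting each vertex's neighbors in the order listed); mark gray on enter, black on exit:
H gray
  K gray
    C gray
      B gray
        F gray
          F→C: C is gray → back edge
First back edge: F → C.

F→C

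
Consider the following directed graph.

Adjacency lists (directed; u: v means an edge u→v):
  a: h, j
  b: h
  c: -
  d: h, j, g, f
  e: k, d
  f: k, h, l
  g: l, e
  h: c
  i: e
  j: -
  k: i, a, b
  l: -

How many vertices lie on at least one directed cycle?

A vertex is on a directed cycle iff it belongs to a strongly connected component of size ≥ 2 (or has a self-loop).
The vertices on cycles are {d, e, f, g, i, k} — 6 in total.

6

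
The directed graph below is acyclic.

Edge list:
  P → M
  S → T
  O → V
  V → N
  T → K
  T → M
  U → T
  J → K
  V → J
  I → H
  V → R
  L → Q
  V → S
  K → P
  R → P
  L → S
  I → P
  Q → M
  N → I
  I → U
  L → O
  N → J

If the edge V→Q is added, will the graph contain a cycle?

No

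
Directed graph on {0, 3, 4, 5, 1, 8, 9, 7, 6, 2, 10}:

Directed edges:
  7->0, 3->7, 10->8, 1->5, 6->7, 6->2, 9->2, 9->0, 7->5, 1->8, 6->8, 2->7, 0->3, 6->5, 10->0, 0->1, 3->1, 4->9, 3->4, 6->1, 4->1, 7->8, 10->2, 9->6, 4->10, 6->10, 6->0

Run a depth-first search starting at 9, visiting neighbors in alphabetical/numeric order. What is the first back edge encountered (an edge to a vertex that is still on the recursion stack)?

4→9

DFS from 9 (visiting neighbors in alphabetical/numeric order); mark gray on enter, black on exit:
9 gray
  0 gray
    1 gray
      5 gray
      5 black
      8 gray
      8 black
    1 black
    3 gray
      3→1: 1 black — skip
      4 gray
        4→1: 1 black — skip
        4→9: 9 is gray → back edge
First back edge: 4 → 9.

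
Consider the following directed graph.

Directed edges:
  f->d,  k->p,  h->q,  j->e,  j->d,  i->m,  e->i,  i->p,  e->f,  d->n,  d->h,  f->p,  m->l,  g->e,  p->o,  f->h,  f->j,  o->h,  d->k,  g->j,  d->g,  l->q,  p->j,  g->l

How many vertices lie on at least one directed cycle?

A vertex is on a directed cycle iff it belongs to a strongly connected component of size ≥ 2 (or has a self-loop).
The vertices on cycles are {d, e, f, g, i, j, k, p} — 8 in total.

8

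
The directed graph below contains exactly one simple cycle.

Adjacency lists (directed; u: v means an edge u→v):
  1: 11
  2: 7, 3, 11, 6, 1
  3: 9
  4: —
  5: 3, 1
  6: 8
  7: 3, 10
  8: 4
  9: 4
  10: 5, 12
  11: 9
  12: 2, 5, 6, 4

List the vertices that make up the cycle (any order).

2, 7, 10, 12

DFS with gray/black marking from 12:
12 gray
  2 gray
    7 gray
      3 gray
        9 gray
          4 gray
          4 black
        9 black
      3 black
      10 gray
        5 gray
          5→3: 3 black — skip
          1 gray
            11 gray
              11→9: 9 black — skip
            11 black
          1 black
        5 black
        10→12: 12 is gray → back edge
Back edge closes the cycle 12 → 2 → 7 → 10 → 12; its vertices are {2, 7, 10, 12}.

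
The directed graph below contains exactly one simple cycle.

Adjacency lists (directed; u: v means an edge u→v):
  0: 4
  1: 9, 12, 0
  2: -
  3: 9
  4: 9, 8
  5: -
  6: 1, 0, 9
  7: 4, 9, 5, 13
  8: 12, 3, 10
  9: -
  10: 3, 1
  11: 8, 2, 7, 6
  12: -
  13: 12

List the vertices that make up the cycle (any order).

DFS with gray/black marking from 8:
8 gray
  12 gray
  12 black
  3 gray
    9 gray
    9 black
  3 black
  10 gray
    10→3: 3 black — skip
    1 gray
      1→9: 9 black — skip
      1→12: 12 black — skip
      0 gray
        4 gray
          4→9: 9 black — skip
          4→8: 8 is gray → back edge
Back edge closes the cycle 8 → 10 → 1 → 0 → 4 → 8; its vertices are {0, 1, 4, 8, 10}.

0, 1, 4, 8, 10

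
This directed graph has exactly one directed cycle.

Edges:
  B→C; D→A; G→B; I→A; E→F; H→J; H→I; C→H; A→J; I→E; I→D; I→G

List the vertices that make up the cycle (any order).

B, C, G, H, I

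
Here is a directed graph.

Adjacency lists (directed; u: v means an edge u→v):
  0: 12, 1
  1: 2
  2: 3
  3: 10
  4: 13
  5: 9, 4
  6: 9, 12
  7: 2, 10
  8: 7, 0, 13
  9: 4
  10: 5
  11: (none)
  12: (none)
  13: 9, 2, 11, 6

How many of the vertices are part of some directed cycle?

A vertex is on a directed cycle iff it belongs to a strongly connected component of size ≥ 2 (or has a self-loop).
The vertices on cycles are {2, 3, 4, 5, 6, 9, 10, 13} — 8 in total.

8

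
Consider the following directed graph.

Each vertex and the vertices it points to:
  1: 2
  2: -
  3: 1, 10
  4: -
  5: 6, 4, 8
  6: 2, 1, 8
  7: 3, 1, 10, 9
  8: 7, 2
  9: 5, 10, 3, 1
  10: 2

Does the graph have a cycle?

Yes

DFS with white/gray/black marking, starting from 7:
7 gray
  3 gray
    1 gray
      2 gray
      2 black
    1 black
    10 gray
      10→2: 2 black — skip
    10 black
  3 black
  7→1: 1 black — skip
  7→10: 10 black — skip
  9 gray
    5 gray
      6 gray
        6→2: 2 black — skip
        6→1: 1 black — skip
        8 gray
          8→7: 7 is gray → back edge
Back edge found, so a cycle exists: 7 → 9 → 5 → 6 → 8 → 7.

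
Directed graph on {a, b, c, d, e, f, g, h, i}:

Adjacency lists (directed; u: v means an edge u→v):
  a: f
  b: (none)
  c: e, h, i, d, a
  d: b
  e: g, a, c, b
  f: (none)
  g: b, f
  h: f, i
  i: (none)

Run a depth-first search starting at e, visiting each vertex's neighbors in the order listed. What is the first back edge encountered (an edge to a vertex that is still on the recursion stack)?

DFS from e (visiting each vertex's neighbors in the order listed); mark gray on enter, black on exit:
e gray
  g gray
    b gray
    b black
    f gray
    f black
  g black
  a gray
    a→f: f black — skip
  a black
  c gray
    c→e: e is gray → back edge
First back edge: c → e.

c→e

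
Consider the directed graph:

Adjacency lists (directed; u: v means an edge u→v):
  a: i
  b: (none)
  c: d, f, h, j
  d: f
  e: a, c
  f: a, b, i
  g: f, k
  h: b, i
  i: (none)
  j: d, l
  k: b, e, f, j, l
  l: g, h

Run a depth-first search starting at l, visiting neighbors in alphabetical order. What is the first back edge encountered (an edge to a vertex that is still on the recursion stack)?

j->l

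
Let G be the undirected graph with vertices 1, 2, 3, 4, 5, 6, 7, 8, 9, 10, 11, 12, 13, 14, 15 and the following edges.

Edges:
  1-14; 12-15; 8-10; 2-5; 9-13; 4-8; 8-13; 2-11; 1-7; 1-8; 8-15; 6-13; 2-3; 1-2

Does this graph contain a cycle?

No

DFS, tracking each vertex's parent; an edge to a visited non-parent vertex closes a cycle.
Start from 10:
visit 10 (parent –)
  visit 8 (parent 10)
    visit 13 (parent 8)
      visit 9 (parent 13)
        9–13: parent, skip
      visit 6 (parent 13)
        6–13: parent, skip
      13–8: parent, skip
    8–10: parent, skip
    visit 15 (parent 8)
      visit 12 (parent 15)
        12–15: parent, skip
      15–8: parent, skip
    visit 4 (parent 8)
      4–8: parent, skip
    visit 1 (parent 8)
      visit 2 (parent 1)
        visit 5 (parent 2)
          5–2: parent, skip
        visit 11 (parent 2)
          11–2: parent, skip
        visit 3 (parent 2)
          3–2: parent, skip
        2–1: parent, skip
      visit 7 (parent 1)
        7–1: parent, skip
      visit 14 (parent 1)
        14–1: parent, skip
      1–8: parent, skip
No non-parent visited neighbor found — the graph is a forest.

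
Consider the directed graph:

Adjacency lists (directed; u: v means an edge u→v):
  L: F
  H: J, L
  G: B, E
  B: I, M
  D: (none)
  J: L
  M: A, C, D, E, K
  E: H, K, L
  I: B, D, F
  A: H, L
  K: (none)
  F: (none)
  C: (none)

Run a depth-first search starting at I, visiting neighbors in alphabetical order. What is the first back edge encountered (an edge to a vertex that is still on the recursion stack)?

B→I

DFS from I (visiting neighbors in alphabetical order); mark gray on enter, black on exit:
I gray
  B gray
    B→I: I is gray → back edge
First back edge: B → I.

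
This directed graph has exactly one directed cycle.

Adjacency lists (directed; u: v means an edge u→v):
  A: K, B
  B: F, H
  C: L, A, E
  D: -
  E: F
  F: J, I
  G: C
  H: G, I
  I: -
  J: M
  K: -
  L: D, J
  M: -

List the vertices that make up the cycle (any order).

DFS with gray/black marking from G:
G gray
  C gray
    L gray
      D gray
      D black
      J gray
        M gray
        M black
      J black
    L black
    A gray
      K gray
      K black
      B gray
        F gray
          F→J: J black — skip
          I gray
          I black
        F black
        H gray
          H→G: G is gray → back edge
Back edge closes the cycle G → C → A → B → H → G; its vertices are {A, B, C, G, H}.

A, B, C, G, H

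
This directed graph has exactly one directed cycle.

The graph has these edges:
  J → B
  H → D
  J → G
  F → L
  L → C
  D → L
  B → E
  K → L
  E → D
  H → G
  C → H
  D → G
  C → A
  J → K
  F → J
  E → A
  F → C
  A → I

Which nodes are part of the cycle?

DFS with gray/black marking from C:
C gray
  A gray
    I gray
    I black
  A black
  H gray
    G gray
    G black
    D gray
      D→G: G black — skip
      L gray
        L→C: C is gray → back edge
Back edge closes the cycle C → H → D → L → C; its vertices are {C, D, H, L}.

C, D, H, L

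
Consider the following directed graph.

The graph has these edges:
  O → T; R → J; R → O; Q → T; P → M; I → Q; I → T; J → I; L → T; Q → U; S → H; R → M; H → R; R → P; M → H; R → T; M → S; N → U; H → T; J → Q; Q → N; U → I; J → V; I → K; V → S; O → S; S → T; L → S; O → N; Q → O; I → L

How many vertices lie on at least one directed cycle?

13

A vertex is on a directed cycle iff it belongs to a strongly connected component of size ≥ 2 (or has a self-loop).
The vertices on cycles are {H, I, J, L, M, N, O, P, Q, R, S, U, V} — 13 in total.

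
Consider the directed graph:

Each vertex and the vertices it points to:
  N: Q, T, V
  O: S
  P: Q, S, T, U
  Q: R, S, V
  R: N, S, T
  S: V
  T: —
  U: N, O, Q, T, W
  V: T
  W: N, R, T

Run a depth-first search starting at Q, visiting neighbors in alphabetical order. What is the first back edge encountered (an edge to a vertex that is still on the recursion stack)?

DFS from Q (visiting neighbors in alphabetical order); mark gray on enter, black on exit:
Q gray
  R gray
    N gray
      N→Q: Q is gray → back edge
First back edge: N → Q.

N->Q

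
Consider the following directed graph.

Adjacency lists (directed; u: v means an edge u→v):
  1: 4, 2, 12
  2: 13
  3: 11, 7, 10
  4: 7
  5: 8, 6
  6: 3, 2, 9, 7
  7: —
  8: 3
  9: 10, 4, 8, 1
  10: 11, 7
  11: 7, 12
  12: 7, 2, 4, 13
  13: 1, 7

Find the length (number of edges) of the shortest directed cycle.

3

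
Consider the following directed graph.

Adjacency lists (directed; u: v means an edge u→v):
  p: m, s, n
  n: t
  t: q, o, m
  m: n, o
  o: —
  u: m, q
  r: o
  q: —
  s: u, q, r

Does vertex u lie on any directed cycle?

u lies on a cycle iff there is a path from u back to itself.
Exploring from u, it never reaches itself; equivalently, its strongly connected component is a singleton.

No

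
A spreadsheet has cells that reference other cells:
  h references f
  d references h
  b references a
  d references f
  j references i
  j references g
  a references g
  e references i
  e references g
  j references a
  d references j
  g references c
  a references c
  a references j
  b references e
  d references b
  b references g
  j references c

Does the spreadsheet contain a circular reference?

DFS with white/gray/black marking, starting from f:
f gray
f black
a gray
  c gray
  c black
  g gray
    g→c: c black — skip
  g black
  j gray
    j→g: g black — skip
    i gray
    i black
    j→a: a is gray → back edge
Back edge found, so a cycle exists: a → j → a.

Yes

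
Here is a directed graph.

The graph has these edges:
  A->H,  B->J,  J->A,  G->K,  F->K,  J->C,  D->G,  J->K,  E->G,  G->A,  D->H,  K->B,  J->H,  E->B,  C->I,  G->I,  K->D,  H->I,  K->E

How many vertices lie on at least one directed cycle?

6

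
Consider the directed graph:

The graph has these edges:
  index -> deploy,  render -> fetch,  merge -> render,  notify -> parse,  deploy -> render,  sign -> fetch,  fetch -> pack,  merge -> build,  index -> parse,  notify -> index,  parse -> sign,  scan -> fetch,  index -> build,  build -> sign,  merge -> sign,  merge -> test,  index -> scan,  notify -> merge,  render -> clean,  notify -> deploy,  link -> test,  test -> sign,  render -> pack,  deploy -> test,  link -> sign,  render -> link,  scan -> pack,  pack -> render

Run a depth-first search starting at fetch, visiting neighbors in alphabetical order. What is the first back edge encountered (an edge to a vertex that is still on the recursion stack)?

render→fetch

DFS from fetch (visiting neighbors in alphabetical order); mark gray on enter, black on exit:
fetch gray
  pack gray
    render gray
      clean gray
      clean black
      render→fetch: fetch is gray → back edge
First back edge: render → fetch.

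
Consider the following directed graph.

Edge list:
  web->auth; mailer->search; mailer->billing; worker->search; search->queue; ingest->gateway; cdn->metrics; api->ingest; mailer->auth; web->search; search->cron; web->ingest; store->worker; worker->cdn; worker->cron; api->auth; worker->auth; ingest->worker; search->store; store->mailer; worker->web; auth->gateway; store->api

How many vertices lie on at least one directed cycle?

7

A vertex is on a directed cycle iff it belongs to a strongly connected component of size ≥ 2 (or has a self-loop).
The vertices on cycles are {api, web, store, ingest, mailer, search, worker} — 7 in total.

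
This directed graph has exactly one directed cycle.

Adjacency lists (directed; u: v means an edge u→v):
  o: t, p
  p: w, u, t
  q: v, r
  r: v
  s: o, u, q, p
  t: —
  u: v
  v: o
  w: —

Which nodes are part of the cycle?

o, p, u, v

DFS with gray/black marking from o:
o gray
  t gray
  t black
  p gray
    w gray
    w black
    u gray
      v gray
        v→o: o is gray → back edge
Back edge closes the cycle o → p → u → v → o; its vertices are {o, p, u, v}.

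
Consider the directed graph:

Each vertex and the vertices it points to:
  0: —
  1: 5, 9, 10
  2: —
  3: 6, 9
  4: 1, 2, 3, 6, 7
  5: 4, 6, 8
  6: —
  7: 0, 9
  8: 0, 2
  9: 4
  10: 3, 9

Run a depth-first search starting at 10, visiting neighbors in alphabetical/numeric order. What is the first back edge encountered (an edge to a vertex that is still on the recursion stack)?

DFS from 10 (visiting neighbors in alphabetical/numeric order); mark gray on enter, black on exit:
10 gray
  3 gray
    6 gray
    6 black
    9 gray
      4 gray
        1 gray
          5 gray
            5→4: 4 is gray → back edge
First back edge: 5 → 4.

5->4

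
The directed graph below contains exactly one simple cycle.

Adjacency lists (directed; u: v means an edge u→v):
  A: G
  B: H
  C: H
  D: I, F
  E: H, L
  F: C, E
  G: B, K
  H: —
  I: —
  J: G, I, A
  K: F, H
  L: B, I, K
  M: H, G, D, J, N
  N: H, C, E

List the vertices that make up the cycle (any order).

DFS with gray/black marking from F:
F gray
  C gray
    H gray
    H black
  C black
  E gray
    E→H: H black — skip
    L gray
      B gray
        B→H: H black — skip
      B black
      I gray
      I black
      K gray
        K→F: F is gray → back edge
Back edge closes the cycle F → E → L → K → F; its vertices are {E, F, K, L}.

E, F, K, L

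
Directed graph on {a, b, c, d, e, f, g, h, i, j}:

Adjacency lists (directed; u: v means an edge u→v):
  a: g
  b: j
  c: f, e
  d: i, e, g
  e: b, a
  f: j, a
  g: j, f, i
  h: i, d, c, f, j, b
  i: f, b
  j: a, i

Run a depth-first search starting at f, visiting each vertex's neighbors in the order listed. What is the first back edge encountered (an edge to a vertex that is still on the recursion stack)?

DFS from f (visiting each vertex's neighbors in the order listed); mark gray on enter, black on exit:
f gray
  j gray
    a gray
      g gray
        g→j: j is gray → back edge
First back edge: g → j.

g->j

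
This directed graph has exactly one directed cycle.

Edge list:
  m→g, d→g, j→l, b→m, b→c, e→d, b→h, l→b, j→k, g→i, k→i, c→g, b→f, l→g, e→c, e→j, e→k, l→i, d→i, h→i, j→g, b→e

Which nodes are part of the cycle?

DFS with gray/black marking from b:
b gray
  h gray
    i gray
    i black
  h black
  f gray
  f black
  c gray
    g gray
      g→i: i black — skip
    g black
  c black
  e gray
    d gray
      d→i: i black — skip
      d→g: g black — skip
    d black
    e→c: c black — skip
    k gray
      k→i: i black — skip
    k black
    j gray
      j→k: k black — skip
      j→g: g black — skip
      l gray
        l→b: b is gray → back edge
Back edge closes the cycle b → e → j → l → b; its vertices are {b, e, j, l}.

b, e, j, l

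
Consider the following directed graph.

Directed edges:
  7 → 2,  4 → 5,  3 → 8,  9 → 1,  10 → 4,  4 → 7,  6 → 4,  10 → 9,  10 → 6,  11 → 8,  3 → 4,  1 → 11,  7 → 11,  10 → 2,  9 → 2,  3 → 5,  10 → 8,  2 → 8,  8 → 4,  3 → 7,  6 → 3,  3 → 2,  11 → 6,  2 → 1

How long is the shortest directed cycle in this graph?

4

For each vertex v, BFS finds the shortest path from v back to v.
The shortest such closed walk is 6 → 4 → 7 → 11 → 6, length 4.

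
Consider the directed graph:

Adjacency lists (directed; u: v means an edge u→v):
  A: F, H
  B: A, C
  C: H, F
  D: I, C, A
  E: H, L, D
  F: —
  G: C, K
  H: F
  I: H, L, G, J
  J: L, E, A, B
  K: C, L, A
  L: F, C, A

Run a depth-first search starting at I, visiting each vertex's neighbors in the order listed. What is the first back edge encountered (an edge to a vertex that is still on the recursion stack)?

D->I

DFS from I (visiting each vertex's neighbors in the order listed); mark gray on enter, black on exit:
I gray
  H gray
    F gray
    F black
  H black
  L gray
    L→F: F black — skip
    C gray
      C→H: H black — skip
      C→F: F black — skip
    C black
    A gray
      A→F: F black — skip
      A→H: H black — skip
    A black
  L black
  G gray
    G→C: C black — skip
    K gray
      K→C: C black — skip
      K→L: L black — skip
      K→A: A black — skip
    K black
  G black
  J gray
    J→L: L black — skip
    E gray
      E→H: H black — skip
      E→L: L black — skip
      D gray
        D→I: I is gray → back edge
First back edge: D → I.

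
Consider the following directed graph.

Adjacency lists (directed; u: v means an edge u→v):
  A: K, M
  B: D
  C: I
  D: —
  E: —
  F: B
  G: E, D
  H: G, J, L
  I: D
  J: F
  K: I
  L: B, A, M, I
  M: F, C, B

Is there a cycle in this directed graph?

DFS with white/gray/black marking, starting from K:
K gray
  I gray
    D gray
    D black
  I black
K black
A gray
  A→K: K black — skip
  M gray
    F gray
      B gray
        B→D: D black — skip
      B black
    F black
    C gray
      C→I: I black — skip
    C black
    M→B: B black — skip
  M black
A black
E gray
E black
G gray
  G→E: E black — skip
  G→D: D black — skip
G black
H gray
  H→G: G black — skip
  J gray
    J→F: F black — skip
  J black
  L gray
    L→B: B black — skip
    L→A: A black — skip
    L→M: M black — skip
    L→I: I black — skip
  L black
H black
Every edge goes to a white or black vertex — no back edge, so the graph is acyclic.

No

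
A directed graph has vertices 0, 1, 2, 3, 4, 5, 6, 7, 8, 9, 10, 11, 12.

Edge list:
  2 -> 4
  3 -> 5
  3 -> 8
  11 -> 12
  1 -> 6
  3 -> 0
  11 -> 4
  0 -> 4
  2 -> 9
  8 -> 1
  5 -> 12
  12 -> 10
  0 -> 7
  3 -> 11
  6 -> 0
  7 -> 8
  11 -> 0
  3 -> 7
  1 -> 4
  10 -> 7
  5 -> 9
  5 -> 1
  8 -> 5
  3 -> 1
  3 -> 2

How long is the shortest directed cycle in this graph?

For each vertex v, BFS finds the shortest path from v back to v.
The shortest such closed walk is 7 → 8 → 5 → 12 → 10 → 7, length 5.

5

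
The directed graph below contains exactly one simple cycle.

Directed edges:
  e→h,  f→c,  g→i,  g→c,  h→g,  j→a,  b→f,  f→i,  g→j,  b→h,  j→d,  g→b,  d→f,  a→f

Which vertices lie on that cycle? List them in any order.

b, g, h

DFS with gray/black marking from h:
h gray
  g gray
    i gray
    i black
    j gray
      d gray
        f gray
          c gray
          c black
          f→i: i black — skip
        f black
      d black
      a gray
        a→f: f black — skip
      a black
    j black
    g→c: c black — skip
    b gray
      b→f: f black — skip
      b→h: h is gray → back edge
Back edge closes the cycle h → g → b → h; its vertices are {b, g, h}.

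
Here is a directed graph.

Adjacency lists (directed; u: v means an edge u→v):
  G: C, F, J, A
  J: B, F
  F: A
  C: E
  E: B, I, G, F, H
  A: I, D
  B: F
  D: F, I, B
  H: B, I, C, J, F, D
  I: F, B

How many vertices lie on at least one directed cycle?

9

A vertex is on a directed cycle iff it belongs to a strongly connected component of size ≥ 2 (or has a self-loop).
The vertices on cycles are {A, B, C, D, E, F, G, H, I} — 9 in total.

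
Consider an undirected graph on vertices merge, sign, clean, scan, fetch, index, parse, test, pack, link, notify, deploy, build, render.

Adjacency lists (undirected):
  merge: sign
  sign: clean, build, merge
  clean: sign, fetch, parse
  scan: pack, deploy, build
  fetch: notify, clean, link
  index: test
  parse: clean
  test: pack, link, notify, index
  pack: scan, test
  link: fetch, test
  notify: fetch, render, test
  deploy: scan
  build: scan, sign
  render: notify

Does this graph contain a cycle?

DFS, tracking each vertex's parent; an edge to a visited non-parent vertex closes a cycle.
Start from render:
visit render (parent –)
  visit notify (parent render)
    visit fetch (parent notify)
      fetch–notify: parent, skip
      visit clean (parent fetch)
        visit sign (parent clean)
          sign–clean: parent, skip
          visit build (parent sign)
            visit scan (parent build)
              visit pack (parent scan)
                pack–scan: parent, skip
                visit test (parent pack)
                  test–pack: parent, skip
                  visit link (parent test)
                    link–fetch: fetch visited and ≠ parent → cycle
Cycle: fetch – clean – sign – build – scan – pack – test – link – fetch.

Yes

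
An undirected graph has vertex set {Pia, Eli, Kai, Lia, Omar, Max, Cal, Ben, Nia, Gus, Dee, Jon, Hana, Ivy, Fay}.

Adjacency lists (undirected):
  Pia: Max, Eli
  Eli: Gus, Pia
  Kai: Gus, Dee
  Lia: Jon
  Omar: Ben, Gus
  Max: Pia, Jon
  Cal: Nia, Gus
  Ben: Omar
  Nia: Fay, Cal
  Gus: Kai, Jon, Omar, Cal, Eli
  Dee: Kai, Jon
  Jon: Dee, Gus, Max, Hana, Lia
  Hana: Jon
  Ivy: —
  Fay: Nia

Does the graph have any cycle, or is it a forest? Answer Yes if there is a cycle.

DFS, tracking each vertex's parent; an edge to a visited non-parent vertex closes a cycle.
Start from Eli:
visit Eli (parent –)
  visit Gus (parent Eli)
    visit Kai (parent Gus)
      Kai–Gus: parent, skip
      visit Dee (parent Kai)
        Dee–Kai: parent, skip
        visit Jon (parent Dee)
          Jon–Dee: parent, skip
          Jon–Gus: Gus visited and ≠ parent → cycle
Cycle: Gus – Kai – Dee – Jon – Gus.

Yes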